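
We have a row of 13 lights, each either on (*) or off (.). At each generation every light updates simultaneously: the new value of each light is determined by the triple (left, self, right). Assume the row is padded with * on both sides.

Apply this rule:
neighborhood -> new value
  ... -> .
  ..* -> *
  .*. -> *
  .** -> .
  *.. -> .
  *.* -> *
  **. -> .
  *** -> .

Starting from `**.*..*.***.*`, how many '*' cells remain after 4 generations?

..**.***...*.
.*..*.....***
**.**....*...
..*.....**..*
count of *: 4

4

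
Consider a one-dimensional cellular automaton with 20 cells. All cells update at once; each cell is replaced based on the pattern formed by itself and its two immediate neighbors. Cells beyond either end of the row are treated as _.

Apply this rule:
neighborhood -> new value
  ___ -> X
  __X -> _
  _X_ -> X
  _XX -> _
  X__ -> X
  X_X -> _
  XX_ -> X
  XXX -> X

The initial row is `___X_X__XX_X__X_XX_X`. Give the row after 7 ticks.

XX_X_XX__X_XX_X__X_X
_X_X__XX_X__X_XX_X_X
_X_XX__X_XX_X__X_X_X
_X__XX_X__X_XX_X_X_X
_XX__X_XX_X__X_X_X_X
__XX_X__X_XX_X_X_X_X
X__X_XX_X__X_X_X_X_X

X__X_XX_X__X_X_X_X_X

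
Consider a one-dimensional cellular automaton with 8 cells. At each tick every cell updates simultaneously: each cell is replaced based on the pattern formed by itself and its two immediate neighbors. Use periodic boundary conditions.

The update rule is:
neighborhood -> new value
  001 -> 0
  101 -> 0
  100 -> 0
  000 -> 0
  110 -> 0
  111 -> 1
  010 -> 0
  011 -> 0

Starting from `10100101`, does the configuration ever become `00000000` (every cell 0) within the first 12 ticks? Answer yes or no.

tick 1: 00000000
all cells are 0 at tick 1

yes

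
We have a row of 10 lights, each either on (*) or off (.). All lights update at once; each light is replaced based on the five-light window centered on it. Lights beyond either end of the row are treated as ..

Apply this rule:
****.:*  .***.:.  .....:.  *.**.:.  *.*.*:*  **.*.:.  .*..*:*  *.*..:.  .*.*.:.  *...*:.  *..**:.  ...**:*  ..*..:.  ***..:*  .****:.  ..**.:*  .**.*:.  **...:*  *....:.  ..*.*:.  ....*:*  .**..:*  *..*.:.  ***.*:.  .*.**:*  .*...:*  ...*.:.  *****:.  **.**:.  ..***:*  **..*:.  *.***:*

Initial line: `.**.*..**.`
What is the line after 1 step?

**...*.***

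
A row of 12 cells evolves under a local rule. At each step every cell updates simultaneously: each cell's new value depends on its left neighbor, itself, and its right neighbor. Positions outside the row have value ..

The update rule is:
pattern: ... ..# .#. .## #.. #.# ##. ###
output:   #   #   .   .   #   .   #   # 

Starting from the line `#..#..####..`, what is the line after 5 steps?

.##.##.#####
#.#..#..####
...##.##.###
###.#..#..##
.##..##.##.#

.##..##.##.#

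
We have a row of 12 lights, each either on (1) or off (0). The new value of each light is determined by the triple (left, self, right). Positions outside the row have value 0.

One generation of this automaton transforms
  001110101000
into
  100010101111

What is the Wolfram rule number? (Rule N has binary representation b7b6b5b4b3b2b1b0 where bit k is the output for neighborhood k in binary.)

85

position 3: 111 → 0  (bit 7 = 0)
position 4: 110 → 1  (bit 6 = 1)
position 5: 101 → 0  (bit 5 = 0)
position 9: 100 → 1  (bit 4 = 1)
position 2: 011 → 0  (bit 3 = 0)
position 6: 010 → 1  (bit 2 = 1)
position 1: 001 → 0  (bit 1 = 0)
position 0: 000 → 1  (bit 0 = 1)
bits b7..b0 = 01010101 = 85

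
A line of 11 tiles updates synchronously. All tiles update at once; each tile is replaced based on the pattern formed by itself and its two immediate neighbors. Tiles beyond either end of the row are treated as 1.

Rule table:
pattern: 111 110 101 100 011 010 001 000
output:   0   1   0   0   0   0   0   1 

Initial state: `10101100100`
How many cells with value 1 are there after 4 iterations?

10000100000
10110001110
10010100010
10000001000
count of 1: 2

2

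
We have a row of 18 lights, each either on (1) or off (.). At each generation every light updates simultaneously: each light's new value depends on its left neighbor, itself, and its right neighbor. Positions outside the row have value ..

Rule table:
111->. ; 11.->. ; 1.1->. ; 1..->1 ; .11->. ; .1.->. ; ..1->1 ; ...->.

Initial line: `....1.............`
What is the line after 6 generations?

1.1...1...1.......

...1.1............
..1...1...........
.1.1.1.1..........
1.......1.........
.1.....1.1........
1.1...1...1.......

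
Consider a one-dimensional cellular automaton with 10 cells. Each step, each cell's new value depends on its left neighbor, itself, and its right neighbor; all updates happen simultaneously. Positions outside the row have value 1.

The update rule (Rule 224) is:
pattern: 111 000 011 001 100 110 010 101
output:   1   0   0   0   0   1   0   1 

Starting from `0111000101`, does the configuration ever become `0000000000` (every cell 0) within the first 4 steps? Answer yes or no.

1011000010
1101000001
1110000000
1110000000
step 4 is 1110000000, still not uniform 0

no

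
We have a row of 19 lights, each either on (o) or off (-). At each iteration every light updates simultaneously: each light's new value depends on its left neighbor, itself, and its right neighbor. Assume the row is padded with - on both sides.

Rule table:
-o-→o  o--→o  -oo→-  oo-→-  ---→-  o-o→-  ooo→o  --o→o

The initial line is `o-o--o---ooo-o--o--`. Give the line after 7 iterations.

o-oooo----ooo-o-o-o

o-ooooo-o-o--ooooo-
o--ooo--o-ooo-ooo-o
ooo-o-ooo--o---o--o
-o--o--o-oooo-ooooo
oooooooo--oo---ooo-
-oooooo-oo--o-o-o-o
o-oooo----ooo-o-o-o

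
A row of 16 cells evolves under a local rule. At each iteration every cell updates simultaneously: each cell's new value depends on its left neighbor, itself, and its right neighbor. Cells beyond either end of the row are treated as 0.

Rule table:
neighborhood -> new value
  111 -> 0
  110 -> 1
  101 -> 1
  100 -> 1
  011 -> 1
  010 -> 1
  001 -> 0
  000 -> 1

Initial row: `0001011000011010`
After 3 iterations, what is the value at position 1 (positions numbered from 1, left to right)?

1

1101111111011111
1111000001110001
1001111101011101
position 1 holds 1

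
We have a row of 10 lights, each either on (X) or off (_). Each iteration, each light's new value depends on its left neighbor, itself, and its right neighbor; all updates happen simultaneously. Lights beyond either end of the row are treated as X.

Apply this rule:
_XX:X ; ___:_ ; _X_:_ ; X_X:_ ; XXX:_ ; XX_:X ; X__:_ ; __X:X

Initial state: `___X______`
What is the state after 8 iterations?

__XXX___XX

__X______X
_X______XX
_______XX_
______XXX_
_____XX_X_
____XXX___
___XX_X__X
__XXX___XX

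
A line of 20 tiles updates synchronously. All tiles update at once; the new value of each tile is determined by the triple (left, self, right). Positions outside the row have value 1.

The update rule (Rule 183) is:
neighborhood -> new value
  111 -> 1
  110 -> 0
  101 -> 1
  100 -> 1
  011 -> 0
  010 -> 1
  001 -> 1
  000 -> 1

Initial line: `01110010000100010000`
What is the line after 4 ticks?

01111101111111111111

10101111111111111111
01110111111111111111
10101011111111111111
01111101111111111111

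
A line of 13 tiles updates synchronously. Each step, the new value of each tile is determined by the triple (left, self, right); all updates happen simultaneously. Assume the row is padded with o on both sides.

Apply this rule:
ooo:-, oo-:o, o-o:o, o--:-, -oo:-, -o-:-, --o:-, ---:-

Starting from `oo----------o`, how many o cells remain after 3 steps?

step 1: -o-----------
step 2: o------------
step 3: o------------
count of o: 1

1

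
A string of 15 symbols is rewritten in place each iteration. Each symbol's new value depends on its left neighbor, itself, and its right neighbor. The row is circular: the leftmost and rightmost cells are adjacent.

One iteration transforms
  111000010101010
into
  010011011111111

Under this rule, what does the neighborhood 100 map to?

At position 3 the neighborhood is 100; the next row has 0 there.

0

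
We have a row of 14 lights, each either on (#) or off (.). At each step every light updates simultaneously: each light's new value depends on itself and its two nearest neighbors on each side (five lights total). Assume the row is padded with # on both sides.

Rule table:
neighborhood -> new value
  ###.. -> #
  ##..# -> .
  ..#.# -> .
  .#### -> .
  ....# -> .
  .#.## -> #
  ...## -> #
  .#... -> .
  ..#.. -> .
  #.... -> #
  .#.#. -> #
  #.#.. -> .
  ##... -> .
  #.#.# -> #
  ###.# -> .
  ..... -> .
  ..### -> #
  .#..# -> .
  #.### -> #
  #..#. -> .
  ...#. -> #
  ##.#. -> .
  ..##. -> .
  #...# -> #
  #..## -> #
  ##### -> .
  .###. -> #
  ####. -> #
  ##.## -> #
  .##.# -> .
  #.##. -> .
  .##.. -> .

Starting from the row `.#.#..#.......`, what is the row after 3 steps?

#.##.......##.

step 1: .##.....#....#
step 2: #...#..#..#.##
step 3: #.##.......##.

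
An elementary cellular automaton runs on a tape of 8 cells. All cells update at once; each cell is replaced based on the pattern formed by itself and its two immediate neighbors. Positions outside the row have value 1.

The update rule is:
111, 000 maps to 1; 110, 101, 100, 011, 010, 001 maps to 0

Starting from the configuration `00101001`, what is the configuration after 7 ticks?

00000000
01111110
00111100
00011000
01000010
00011000  (repeats tick 4; period 2)
tick 7: 01000010

01000010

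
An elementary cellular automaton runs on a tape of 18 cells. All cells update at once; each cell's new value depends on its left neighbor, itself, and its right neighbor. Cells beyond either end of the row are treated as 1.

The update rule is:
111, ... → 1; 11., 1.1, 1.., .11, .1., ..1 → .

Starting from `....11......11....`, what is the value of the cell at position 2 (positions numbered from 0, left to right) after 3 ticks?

.11....1111....11.
....11..11..11....
.11............11.
position 2 holds 1

1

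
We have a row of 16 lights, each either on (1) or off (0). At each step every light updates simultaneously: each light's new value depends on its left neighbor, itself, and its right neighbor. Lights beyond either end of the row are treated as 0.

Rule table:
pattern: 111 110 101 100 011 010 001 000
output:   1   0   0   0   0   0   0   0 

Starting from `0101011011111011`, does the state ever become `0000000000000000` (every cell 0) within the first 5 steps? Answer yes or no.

step 1: 0000000001110000
step 2: 0000000000100000
step 3: 0000000000000000
all cells are 0 at step 3

yes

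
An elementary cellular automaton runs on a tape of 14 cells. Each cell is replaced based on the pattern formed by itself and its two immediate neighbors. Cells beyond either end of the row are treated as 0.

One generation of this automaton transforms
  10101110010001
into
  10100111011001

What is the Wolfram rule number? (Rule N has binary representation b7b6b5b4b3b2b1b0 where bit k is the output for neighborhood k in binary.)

212

position 5: 111 → 1  (bit 7 = 1)
position 6: 110 → 1  (bit 6 = 1)
position 1: 101 → 0  (bit 5 = 0)
position 7: 100 → 1  (bit 4 = 1)
position 4: 011 → 0  (bit 3 = 0)
position 0: 010 → 1  (bit 2 = 1)
position 8: 001 → 0  (bit 1 = 0)
position 11: 000 → 0  (bit 0 = 0)
bits b7..b0 = 11010100 = 212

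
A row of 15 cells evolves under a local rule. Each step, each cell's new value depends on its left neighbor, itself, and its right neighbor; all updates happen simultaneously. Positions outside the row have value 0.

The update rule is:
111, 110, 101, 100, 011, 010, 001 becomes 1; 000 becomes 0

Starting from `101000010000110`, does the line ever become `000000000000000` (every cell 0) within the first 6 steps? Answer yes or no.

no

111100111001111
111111111111111
111111111111111  (fixed point — unchanged through step 6)
step 6 is 111111111111111, still not uniform 0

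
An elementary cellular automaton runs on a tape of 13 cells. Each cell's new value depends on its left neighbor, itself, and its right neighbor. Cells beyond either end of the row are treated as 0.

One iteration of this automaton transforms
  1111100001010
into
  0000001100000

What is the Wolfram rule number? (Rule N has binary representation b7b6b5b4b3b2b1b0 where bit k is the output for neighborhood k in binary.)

1

position 1: 111 → 0  (bit 7 = 0)
position 4: 110 → 0  (bit 6 = 0)
position 10: 101 → 0  (bit 5 = 0)
position 5: 100 → 0  (bit 4 = 0)
position 0: 011 → 0  (bit 3 = 0)
position 9: 010 → 0  (bit 2 = 0)
position 8: 001 → 0  (bit 1 = 0)
position 6: 000 → 1  (bit 0 = 1)
bits b7..b0 = 00000001 = 1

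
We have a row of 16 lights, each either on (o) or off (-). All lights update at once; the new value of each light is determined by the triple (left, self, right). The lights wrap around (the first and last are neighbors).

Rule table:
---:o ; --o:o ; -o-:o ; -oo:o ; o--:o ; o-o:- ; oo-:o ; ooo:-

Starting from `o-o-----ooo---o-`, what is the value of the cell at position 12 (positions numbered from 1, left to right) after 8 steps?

-

o-ooooooo-ooooo-
o-o-----o-o---o-
o-ooooooo-ooooo-  (repeats step 1; period 2)
step 8: o-o-----o-o---o-
position 12 holds -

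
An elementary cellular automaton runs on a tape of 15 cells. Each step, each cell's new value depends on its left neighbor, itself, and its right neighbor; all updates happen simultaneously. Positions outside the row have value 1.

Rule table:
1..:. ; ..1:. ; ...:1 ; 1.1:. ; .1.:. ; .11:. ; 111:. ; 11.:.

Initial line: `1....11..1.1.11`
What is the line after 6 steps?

.....111111111.

..11...........
.....111111111.
.111...........
.....111111111.  (repeats step 2; period 2)
step 6: .....111111111.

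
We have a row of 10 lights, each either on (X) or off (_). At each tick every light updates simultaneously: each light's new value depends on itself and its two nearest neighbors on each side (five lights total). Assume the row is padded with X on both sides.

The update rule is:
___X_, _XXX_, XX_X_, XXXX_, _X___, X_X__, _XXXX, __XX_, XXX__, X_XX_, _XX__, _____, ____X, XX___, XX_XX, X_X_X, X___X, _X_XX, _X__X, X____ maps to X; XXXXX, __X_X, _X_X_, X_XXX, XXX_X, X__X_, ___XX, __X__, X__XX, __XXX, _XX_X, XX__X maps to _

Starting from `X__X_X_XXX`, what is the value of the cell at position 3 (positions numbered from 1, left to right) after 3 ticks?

X

tick 1: X____XX_X_
tick 2: XXXX_X_XXX
tick 3: __X_XXX_X_
position 3 holds X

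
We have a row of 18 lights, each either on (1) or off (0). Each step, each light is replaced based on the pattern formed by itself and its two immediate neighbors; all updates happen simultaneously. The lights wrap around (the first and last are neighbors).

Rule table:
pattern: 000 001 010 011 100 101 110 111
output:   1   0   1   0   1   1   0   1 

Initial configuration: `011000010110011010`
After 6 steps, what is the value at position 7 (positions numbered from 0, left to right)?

0

000111011001000111
110010100101110010
001011110110101011
101101101001111100
110010011100111010
001011001010010111
position 7 holds 0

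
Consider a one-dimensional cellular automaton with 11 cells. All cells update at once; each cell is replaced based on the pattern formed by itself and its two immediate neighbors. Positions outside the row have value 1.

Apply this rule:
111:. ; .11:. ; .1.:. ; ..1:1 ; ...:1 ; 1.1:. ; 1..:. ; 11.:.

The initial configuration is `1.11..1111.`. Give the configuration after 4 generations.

generation 1: .....1.....
generation 2: .1111..1111
generation 3: ......1....
generation 4: .11111..111

.11111..111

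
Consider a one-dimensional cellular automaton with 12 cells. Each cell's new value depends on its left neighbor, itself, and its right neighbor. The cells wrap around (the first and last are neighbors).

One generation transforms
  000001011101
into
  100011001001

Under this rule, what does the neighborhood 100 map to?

1

At position 0 the neighborhood is 100; the next row has 1 there.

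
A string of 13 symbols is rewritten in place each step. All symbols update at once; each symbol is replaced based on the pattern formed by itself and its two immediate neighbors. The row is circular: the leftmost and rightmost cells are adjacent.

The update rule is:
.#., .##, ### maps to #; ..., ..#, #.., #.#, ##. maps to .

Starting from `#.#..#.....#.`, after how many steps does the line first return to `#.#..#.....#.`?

#.#..#.....#.

1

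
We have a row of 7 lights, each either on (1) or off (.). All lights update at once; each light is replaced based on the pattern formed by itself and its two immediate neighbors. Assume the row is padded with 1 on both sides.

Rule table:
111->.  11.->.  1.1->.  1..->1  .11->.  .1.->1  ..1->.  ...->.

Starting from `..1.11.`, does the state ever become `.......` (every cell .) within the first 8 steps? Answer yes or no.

no

step 1: 1.1....
step 2: ..11...
step 3: 1...1..
step 4: .1..11.
step 5: .11....
step 6: ...1...
step 7: 1..11..
step 8: .1...1.
step 8 is .1...1., still not uniform .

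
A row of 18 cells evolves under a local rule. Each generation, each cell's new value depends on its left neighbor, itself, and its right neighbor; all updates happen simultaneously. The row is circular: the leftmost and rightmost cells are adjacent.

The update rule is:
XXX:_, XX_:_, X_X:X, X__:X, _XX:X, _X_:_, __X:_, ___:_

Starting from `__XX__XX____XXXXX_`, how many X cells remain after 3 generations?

6

__X_X_X_X___X____X
X__X_X_X_X___X____
_X__X_X_X_X___X___
count of X: 6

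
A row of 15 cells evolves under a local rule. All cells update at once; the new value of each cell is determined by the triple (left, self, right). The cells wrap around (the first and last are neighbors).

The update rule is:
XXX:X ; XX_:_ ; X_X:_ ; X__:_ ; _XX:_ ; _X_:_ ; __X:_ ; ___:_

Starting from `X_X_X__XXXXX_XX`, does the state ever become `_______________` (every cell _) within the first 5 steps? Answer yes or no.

yes

________XXX___X
_________X_____
_______________
all cells are _ at step 3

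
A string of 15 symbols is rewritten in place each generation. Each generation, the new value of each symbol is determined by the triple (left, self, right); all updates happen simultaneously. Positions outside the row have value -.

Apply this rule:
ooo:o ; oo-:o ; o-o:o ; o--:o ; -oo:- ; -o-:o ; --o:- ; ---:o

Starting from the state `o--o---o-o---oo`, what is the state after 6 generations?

oo-ooo-ooooo--o
-oo-ooo-ooooo-o
--oo-ooo-oooooo
o--oo-ooo-ooooo
oo--oo-ooo-oooo
-oo--oo-ooo-ooo

-oo--oo-ooo-ooo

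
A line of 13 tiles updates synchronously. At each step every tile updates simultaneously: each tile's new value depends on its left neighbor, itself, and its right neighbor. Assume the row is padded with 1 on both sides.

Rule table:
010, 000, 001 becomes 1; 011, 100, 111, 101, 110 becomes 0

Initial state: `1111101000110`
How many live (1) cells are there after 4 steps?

step 1: 0000001011000
step 2: 0111111000011
step 3: 0000000011100
step 4: 0111111100001
count of 1: 8

8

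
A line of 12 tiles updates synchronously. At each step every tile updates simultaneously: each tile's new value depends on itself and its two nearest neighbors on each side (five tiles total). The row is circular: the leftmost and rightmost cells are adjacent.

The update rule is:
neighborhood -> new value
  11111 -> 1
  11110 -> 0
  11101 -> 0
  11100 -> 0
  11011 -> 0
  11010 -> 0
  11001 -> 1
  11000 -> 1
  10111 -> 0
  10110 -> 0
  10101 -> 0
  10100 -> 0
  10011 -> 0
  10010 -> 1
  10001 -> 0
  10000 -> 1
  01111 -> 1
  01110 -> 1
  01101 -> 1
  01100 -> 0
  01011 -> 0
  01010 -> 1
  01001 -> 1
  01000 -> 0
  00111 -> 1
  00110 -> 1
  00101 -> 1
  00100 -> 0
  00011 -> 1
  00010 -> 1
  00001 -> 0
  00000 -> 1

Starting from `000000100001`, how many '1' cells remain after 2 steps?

7

step 1: 011101001010
step 2: 011000111101
count of 1: 7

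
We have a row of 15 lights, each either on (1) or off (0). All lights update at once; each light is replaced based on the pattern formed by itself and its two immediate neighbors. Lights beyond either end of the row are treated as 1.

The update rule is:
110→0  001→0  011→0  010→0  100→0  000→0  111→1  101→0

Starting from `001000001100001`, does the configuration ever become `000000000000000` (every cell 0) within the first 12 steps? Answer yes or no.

000000000000000
all cells are 0 at step 1

yes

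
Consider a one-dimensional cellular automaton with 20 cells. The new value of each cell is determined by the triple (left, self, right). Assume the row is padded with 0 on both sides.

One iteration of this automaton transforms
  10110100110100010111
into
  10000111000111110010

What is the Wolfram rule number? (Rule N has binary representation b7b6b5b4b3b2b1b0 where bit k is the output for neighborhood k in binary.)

151

position 18: 111 → 1  (bit 7 = 1)
position 3: 110 → 0  (bit 6 = 0)
position 1: 101 → 0  (bit 5 = 0)
position 6: 100 → 1  (bit 4 = 1)
position 2: 011 → 0  (bit 3 = 0)
position 0: 010 → 1  (bit 2 = 1)
position 7: 001 → 1  (bit 1 = 1)
position 13: 000 → 1  (bit 0 = 1)
bits b7..b0 = 10010111 = 151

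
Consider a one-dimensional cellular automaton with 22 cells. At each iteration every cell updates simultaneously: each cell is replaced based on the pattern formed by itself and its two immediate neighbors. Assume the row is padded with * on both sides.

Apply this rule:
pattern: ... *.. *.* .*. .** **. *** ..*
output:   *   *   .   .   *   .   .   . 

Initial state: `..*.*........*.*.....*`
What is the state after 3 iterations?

*....*******....****.*
.***.*......***.*....*
.*....*****.*....***.*

.*....*****.*....***.*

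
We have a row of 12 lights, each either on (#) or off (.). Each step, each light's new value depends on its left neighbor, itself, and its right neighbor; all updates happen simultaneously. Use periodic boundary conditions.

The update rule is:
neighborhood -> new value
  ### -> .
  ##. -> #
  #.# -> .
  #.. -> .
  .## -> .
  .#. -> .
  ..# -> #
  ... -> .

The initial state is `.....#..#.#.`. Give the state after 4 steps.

step 1: ....#..#....
step 2: ...#..#.....
step 3: ..#..#......
step 4: .#..#.......

.#..#.......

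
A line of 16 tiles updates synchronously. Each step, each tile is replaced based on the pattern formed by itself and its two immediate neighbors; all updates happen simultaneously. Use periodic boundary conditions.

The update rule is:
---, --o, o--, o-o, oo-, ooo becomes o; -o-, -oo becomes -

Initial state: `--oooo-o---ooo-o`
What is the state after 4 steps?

oo-oo-oooo-ooo-o

step 1: oo-oooo-ooo-ooo-
step 2: -oo-oooo-ooo-ooo
step 3: o-oo-oooo-ooo-oo
step 4: oo-oo-oooo-ooo-o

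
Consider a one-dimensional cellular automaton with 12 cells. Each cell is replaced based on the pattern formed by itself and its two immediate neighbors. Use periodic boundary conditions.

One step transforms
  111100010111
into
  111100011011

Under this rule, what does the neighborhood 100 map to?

0

At position 4 the neighborhood is 100; the next row has 0 there.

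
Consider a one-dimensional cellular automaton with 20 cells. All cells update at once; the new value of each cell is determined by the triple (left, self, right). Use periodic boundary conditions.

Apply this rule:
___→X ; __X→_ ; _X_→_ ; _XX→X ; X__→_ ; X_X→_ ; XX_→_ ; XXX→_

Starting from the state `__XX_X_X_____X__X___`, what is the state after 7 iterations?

X_X______XXX______XX
____XXXX_X___XXXX_X_
XXX_X______X_X______
X_____XXXX_____XXXX_
__XXX_X____XXX_X____
X_X_____XX_X_____XXX
____XXX_X____XXX_X__

____XXX_X____XXX_X__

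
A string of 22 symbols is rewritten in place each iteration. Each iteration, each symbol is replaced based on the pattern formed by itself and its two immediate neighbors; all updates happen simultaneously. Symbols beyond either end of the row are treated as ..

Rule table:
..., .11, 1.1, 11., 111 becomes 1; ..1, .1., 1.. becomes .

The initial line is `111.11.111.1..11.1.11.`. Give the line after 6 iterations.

11111111111...111.111.
11111111111.1.1111111.
111111111111.11111111.
111111111111111111111.
111111111111111111111.  (fixed point — unchanged through iteration 6)

111111111111111111111.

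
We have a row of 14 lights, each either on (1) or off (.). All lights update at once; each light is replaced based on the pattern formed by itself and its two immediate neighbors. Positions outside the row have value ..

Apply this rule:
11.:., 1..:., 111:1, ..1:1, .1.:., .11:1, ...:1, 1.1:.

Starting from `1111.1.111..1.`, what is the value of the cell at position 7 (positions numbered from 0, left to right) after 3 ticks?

111....11..1..
11..1111..1..1
1..1111..1..1.
position 7 holds .

.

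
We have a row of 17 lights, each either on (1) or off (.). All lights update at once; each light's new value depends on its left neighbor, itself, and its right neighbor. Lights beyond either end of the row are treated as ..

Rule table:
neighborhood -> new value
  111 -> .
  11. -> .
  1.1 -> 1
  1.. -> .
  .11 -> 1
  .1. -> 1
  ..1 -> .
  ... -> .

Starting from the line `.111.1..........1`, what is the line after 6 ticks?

.1..1...........1

.1..11..........1
.1..1...........1
.1..1...........1  (fixed point — unchanged through tick 6)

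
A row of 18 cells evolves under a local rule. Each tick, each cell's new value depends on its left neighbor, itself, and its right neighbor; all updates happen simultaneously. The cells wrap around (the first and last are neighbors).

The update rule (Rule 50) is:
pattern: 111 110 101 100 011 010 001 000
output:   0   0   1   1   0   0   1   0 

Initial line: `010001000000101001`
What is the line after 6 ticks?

010101010010101001

101010100001010110
010101010010101001
101010101101010110
010101010010101001  (repeats tick 2; period 2)
tick 6: 010101010010101001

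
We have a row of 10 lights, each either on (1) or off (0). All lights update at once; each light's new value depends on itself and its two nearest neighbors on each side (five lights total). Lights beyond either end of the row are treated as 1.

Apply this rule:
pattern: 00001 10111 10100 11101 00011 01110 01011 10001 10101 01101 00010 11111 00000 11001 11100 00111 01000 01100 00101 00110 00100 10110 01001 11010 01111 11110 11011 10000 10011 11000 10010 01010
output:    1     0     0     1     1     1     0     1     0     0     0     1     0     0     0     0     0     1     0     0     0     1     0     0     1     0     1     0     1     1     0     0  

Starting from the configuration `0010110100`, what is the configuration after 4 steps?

0101101010

0000100001
1010000110
1000011001
0101101010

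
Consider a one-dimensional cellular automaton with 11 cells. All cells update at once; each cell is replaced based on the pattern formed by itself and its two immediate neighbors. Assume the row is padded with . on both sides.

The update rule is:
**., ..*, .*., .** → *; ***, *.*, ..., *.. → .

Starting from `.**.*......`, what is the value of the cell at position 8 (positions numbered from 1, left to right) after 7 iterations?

.

***.*......
*.*.*......
*.*.*......  (fixed point — unchanged through iteration 7)
position 8 holds .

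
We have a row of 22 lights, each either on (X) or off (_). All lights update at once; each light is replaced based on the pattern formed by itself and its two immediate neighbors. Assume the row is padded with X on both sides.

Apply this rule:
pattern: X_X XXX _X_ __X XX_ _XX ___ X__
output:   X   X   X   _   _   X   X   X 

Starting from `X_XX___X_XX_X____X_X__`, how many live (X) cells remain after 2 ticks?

17

_XX_XX_XXX_XXXXX_XXXX_
XX_XX_XXX_XXXXX_XXXX_X
count of X: 17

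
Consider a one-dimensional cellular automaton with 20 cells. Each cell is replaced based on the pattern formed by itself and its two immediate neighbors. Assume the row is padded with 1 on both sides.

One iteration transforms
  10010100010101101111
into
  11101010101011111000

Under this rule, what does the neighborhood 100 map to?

1

At position 1 the neighborhood is 100; the next row has 1 there.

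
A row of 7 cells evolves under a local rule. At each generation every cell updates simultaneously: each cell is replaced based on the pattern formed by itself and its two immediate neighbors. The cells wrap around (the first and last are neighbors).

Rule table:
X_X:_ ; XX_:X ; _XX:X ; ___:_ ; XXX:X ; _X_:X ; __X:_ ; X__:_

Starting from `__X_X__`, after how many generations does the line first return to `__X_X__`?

1

__X_X__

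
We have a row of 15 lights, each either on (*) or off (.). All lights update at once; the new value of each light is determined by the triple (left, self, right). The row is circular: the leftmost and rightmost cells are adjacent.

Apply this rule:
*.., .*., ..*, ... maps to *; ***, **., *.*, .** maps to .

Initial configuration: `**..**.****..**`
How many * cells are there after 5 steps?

4

..**.......**..
**..*******..**
..**.......**..  (repeats step 1; period 2)
step 5: ..**.......**..
count of *: 4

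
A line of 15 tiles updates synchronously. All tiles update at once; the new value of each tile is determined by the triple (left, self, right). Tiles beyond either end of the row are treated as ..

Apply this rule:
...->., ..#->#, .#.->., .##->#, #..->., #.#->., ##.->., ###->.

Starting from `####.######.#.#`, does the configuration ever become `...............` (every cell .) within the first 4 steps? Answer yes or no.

#....#.........
....#..........
...#...........
..#............
step 4 is ..#............, still not uniform .

no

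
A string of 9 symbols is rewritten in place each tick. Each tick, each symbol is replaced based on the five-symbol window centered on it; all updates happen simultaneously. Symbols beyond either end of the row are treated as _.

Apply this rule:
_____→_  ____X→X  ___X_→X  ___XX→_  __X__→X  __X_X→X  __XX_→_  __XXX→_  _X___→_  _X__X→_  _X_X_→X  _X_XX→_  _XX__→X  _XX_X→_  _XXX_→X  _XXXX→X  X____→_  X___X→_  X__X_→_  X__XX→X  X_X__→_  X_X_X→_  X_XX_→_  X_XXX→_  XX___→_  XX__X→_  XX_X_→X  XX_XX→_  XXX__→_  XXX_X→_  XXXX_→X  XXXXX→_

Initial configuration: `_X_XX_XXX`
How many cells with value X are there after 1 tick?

tick 1: XX_____X_
count of X: 3

3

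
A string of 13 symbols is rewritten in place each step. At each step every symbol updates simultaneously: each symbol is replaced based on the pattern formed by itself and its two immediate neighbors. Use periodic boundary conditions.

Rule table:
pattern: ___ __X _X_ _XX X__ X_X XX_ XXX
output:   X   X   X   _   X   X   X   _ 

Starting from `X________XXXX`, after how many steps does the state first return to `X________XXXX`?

26

XXXXXXXXX____
________XXXXX
XXXXXXXX____X
_______XXXXX_
XXXXXXX____XX
______XXXXX__
XXXXXX____XXX
_____XXXXX___
XXXXX____XXXX
____XXXXX____
XXXX____XXXXX
___XXXXX_____
XXX____XXXXXX
__XXXXX______
XX____XXXXXXX
_XXXXX_______
X____XXXXXXXX
XXXXX________
____XXXXXXXXX
XXXX________X
___XXXXXXXXX_
XXX________XX
__XXXXXXXXX__
XX________XXX
_XXXXXXXXX___
X________XXXX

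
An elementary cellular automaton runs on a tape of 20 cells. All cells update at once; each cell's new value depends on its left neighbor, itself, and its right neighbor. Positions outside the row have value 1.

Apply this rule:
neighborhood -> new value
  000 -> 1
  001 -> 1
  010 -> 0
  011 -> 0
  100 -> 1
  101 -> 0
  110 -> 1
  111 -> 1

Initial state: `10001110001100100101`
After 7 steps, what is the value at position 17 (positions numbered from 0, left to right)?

1

11110111110111011000
11110011110011001111
11111101111101110111
11111100111100110011
11111111011111011101
11111111001111001100
11111111110111110111
position 17 holds 1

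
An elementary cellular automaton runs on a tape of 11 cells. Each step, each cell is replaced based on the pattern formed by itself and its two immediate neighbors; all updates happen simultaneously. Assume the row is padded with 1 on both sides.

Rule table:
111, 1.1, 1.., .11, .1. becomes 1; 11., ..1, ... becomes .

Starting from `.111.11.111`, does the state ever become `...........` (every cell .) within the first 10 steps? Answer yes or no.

111.11.1111
11.11.11111
1.11.111111
.11.1111111
11.11111111
1.111111111
.1111111111
11111111111
11111111111  (fixed point — unchanged through step 10)
step 10 is 11111111111, still not uniform .

no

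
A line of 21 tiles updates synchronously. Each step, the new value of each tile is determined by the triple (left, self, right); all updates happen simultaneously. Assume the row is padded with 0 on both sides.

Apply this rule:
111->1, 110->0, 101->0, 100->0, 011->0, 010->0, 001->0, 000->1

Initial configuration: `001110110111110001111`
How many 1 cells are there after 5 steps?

9

100100000011100100110
000001111001000000000
111100110000011111111
011000000111001111110
000011110010000111100
count of 1: 9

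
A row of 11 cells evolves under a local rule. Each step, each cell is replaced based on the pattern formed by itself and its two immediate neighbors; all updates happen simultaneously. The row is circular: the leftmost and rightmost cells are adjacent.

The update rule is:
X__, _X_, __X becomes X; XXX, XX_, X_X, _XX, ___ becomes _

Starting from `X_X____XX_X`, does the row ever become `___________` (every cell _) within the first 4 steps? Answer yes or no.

__XX__X____
_X__XXXX___
XXXX____X__
____X__XXXX
step 4 is ____X__XXXX, still not uniform _

no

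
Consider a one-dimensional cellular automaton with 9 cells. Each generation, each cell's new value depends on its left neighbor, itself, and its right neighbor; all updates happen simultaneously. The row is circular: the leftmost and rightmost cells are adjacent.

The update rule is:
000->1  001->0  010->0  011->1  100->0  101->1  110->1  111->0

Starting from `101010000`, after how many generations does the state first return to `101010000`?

14

010100110
001000110
100010110
001001111
000001001
011100000
010101111
101011001
110111001
011101001
110110000
111110110
100011111
101010000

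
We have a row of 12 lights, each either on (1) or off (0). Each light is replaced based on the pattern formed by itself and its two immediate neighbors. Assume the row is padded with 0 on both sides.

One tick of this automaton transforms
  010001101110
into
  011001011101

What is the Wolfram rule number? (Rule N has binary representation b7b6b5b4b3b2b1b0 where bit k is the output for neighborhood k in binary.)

position 9: 111 → 1  (bit 7 = 1)
position 6: 110 → 0  (bit 6 = 0)
position 7: 101 → 1  (bit 5 = 1)
position 2: 100 → 1  (bit 4 = 1)
position 5: 011 → 1  (bit 3 = 1)
position 1: 010 → 1  (bit 2 = 1)
position 0: 001 → 0  (bit 1 = 0)
position 3: 000 → 0  (bit 0 = 0)
bits b7..b0 = 10111100 = 188

188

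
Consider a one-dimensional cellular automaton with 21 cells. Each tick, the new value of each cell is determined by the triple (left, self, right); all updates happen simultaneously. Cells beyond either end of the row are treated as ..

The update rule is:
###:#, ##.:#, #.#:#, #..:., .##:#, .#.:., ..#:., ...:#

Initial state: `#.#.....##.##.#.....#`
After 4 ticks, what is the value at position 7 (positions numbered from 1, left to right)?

.#..###.######..###..
....##########..###.#
###.##########..####.
##############..####.
position 7 holds #

#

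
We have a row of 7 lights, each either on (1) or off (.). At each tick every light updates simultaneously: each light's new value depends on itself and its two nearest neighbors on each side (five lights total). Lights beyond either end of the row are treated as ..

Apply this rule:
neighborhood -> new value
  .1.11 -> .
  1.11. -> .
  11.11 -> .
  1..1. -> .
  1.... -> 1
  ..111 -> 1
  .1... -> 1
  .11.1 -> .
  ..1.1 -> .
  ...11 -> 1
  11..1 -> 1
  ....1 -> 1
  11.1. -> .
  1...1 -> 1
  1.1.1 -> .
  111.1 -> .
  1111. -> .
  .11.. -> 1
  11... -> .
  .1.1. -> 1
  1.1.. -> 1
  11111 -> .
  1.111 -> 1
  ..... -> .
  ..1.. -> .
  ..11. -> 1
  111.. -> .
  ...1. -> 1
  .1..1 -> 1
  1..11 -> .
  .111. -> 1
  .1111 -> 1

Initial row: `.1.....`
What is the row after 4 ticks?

1.11...
...1.1.
.11.111
11..11.

11..11.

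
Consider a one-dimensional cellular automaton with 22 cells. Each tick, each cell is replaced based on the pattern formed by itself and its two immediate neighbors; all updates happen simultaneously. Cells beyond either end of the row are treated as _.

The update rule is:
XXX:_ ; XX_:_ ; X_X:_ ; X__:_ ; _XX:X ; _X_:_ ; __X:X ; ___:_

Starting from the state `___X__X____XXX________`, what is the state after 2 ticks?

tick 1: __X__X____XX__________
tick 2: _X__X____XX___________

_X__X____XX___________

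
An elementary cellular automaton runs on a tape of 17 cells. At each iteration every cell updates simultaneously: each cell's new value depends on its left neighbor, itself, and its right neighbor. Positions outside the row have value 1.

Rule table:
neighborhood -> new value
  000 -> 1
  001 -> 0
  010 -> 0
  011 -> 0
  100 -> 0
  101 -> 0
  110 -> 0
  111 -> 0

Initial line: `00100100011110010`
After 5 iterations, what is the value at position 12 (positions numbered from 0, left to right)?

0

00000001000000000
01111100011111110
00000001000000000  (repeats iteration 1; period 2)
iteration 5: 00000001000000000
position 12 holds 0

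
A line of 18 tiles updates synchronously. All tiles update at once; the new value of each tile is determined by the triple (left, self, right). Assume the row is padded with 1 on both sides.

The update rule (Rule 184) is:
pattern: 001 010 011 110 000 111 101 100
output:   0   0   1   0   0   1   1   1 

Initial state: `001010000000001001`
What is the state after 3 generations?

100101000000000101
010010100000000011
101001010000000011

101001010000000011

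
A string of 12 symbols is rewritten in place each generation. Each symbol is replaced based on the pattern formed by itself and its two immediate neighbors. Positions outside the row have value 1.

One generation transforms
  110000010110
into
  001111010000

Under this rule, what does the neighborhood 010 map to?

1

At position 7 the neighborhood is 010; the next row has 1 there.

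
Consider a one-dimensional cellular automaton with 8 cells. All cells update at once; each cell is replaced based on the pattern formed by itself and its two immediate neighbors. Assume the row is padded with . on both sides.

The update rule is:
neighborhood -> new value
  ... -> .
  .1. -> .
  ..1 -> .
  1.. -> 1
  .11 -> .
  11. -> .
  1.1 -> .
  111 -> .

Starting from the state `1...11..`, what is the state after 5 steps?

.1....1.
..1....1
...1....
....1...
.....1..

.....1..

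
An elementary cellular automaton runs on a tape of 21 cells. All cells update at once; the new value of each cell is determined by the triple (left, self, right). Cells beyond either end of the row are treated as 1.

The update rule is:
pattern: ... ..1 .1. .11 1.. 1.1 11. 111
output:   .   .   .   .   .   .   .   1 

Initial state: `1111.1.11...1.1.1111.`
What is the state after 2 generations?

111..............11..
11...................

11...................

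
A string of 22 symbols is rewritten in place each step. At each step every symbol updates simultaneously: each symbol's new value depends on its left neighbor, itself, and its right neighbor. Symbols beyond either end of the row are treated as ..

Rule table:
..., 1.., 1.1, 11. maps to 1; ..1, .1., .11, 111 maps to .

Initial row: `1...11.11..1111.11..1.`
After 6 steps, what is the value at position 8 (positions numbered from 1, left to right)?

step 1: .11..11.11....11.11..1
step 2: ..11..11.1111..11.11..
step 3: 1..11..11...11..11.111
step 4: .1..11..111..11..11..1
step 5: ..1..11...11..11..11..
step 6: 1..1..111..11..11..111
position 8 holds 1

1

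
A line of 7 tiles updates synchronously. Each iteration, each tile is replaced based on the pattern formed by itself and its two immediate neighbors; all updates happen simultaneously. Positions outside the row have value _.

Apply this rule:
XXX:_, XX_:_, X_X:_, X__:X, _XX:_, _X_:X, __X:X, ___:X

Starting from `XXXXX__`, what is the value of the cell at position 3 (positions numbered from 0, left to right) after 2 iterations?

X

_____XX
XXXXX__
position 3 holds X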